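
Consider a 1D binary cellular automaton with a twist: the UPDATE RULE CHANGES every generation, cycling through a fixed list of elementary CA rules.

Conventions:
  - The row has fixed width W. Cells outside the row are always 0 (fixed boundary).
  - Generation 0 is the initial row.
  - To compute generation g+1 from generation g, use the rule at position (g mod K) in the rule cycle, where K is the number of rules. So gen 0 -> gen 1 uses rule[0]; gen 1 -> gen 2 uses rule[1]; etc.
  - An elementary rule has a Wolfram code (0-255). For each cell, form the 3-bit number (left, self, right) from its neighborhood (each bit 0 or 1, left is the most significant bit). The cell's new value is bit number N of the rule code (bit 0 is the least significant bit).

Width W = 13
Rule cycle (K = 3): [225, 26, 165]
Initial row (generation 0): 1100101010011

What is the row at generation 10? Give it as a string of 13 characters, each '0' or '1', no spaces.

Answer: 0110000111100

Derivation:
Gen 0: 1100101010011
Gen 1 (rule 225): 0100010100001
Gen 2 (rule 26): 1010100010010
Gen 3 (rule 165): 1111101010010
Gen 4 (rule 225): 0111110100000
Gen 5 (rule 26): 1100000010000
Gen 6 (rule 165): 0001111010111
Gen 7 (rule 225): 1100111101011
Gen 8 (rule 26): 1011100000010
Gen 9 (rule 165): 1101001111010
Gen 10 (rule 225): 0110000111100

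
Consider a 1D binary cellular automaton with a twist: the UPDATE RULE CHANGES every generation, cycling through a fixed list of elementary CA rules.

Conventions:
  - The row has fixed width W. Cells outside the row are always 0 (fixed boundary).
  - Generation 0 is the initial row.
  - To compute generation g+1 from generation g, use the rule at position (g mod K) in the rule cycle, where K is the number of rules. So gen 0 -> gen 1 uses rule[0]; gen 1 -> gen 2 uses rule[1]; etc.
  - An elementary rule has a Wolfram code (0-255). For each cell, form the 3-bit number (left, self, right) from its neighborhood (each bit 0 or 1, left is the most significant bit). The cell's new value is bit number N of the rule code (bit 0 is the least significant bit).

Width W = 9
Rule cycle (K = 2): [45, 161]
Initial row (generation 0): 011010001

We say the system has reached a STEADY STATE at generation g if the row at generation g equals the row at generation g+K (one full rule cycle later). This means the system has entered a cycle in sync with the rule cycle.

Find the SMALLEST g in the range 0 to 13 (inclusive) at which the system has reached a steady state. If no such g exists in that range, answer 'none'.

Answer: none

Derivation:
Gen 0: 011010001
Gen 1 (rule 45): 010110101
Gen 2 (rule 161): 001001010
Gen 3 (rule 45): 101001110
Gen 4 (rule 161): 010000100
Gen 5 (rule 45): 010110101
Gen 6 (rule 161): 001001010
Gen 7 (rule 45): 101001110
Gen 8 (rule 161): 010000100
Gen 9 (rule 45): 010110101
Gen 10 (rule 161): 001001010
Gen 11 (rule 45): 101001110
Gen 12 (rule 161): 010000100
Gen 13 (rule 45): 010110101
Gen 14 (rule 161): 001001010
Gen 15 (rule 45): 101001110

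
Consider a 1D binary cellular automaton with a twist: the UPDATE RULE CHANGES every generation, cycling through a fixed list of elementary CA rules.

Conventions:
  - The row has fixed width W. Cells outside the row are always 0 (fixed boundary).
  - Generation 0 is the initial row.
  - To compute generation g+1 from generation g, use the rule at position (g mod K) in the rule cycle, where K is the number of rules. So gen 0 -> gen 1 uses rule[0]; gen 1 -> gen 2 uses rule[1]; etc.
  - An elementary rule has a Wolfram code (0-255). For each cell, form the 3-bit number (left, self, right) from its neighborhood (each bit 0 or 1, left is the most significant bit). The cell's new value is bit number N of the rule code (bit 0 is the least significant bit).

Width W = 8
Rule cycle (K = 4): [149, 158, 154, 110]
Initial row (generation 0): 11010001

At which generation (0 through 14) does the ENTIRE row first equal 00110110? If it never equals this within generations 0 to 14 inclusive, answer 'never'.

Answer: 7

Derivation:
Gen 0: 11010001
Gen 1 (rule 149): 00011101
Gen 2 (rule 158): 00111001
Gen 3 (rule 154): 01110110
Gen 4 (rule 110): 11011110
Gen 5 (rule 149): 00001101
Gen 6 (rule 158): 00011001
Gen 7 (rule 154): 00110110
Gen 8 (rule 110): 01111110
Gen 9 (rule 149): 00111101
Gen 10 (rule 158): 01111001
Gen 11 (rule 154): 11110110
Gen 12 (rule 110): 10011110
Gen 13 (rule 149): 11001101
Gen 14 (rule 158): 10111001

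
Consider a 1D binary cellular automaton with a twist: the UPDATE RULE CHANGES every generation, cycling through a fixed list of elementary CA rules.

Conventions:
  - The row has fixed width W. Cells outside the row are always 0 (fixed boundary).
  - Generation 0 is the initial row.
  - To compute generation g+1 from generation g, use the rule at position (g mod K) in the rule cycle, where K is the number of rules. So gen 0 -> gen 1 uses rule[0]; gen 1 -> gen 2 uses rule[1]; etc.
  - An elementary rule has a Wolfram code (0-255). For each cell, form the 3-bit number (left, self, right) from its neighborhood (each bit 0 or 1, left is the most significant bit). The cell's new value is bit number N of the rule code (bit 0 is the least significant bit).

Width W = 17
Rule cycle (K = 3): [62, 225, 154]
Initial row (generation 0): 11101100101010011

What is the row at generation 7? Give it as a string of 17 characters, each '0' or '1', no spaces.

Answer: 11001111110001101

Derivation:
Gen 0: 11101100101010011
Gen 1 (rule 62): 10011011111111110
Gen 2 (rule 225): 00001101111111110
Gen 3 (rule 154): 00011001111111101
Gen 4 (rule 62): 00110111000000011
Gen 5 (rule 225): 10011011011111001
Gen 6 (rule 154): 01110010011110110
Gen 7 (rule 62): 11001111110001101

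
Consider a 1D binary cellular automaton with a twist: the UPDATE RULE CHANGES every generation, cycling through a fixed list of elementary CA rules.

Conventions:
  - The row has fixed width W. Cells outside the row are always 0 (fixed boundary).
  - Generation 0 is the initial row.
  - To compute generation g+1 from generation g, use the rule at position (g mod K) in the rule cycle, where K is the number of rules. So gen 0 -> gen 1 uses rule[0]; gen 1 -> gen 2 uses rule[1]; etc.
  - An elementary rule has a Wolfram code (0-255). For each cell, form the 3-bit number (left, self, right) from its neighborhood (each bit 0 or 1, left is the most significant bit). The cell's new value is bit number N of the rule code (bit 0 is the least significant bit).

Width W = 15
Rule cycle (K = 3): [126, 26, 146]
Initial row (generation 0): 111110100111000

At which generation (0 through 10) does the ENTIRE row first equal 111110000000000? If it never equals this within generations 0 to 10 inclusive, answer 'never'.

Gen 0: 111110100111000
Gen 1 (rule 126): 100011111101100
Gen 2 (rule 26): 010110000001010
Gen 3 (rule 146): 100001000010001
Gen 4 (rule 126): 110011100111011
Gen 5 (rule 26): 101110011100010
Gen 6 (rule 146): 000101101010101
Gen 7 (rule 126): 001111111111111
Gen 8 (rule 26): 011000000000000
Gen 9 (rule 146): 100100000000000
Gen 10 (rule 126): 111110000000000

Answer: 10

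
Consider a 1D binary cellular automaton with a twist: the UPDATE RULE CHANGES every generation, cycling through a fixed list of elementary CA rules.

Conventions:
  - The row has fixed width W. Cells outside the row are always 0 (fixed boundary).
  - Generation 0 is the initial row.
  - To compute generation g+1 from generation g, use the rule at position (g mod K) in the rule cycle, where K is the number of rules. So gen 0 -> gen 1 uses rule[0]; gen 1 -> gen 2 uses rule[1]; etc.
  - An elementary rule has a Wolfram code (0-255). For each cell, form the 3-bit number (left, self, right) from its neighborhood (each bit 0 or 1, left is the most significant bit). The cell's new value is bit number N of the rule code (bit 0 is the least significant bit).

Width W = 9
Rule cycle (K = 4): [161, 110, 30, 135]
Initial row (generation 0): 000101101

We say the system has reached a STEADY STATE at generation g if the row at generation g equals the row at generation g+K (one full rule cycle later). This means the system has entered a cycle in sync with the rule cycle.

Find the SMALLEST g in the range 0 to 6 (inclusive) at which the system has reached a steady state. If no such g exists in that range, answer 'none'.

Gen 0: 000101101
Gen 1 (rule 161): 110010010
Gen 2 (rule 110): 110110110
Gen 3 (rule 30): 100100101
Gen 4 (rule 135): 101101101
Gen 5 (rule 161): 010010010
Gen 6 (rule 110): 110110110
Gen 7 (rule 30): 100100101
Gen 8 (rule 135): 101101101
Gen 9 (rule 161): 010010010
Gen 10 (rule 110): 110110110

Answer: 2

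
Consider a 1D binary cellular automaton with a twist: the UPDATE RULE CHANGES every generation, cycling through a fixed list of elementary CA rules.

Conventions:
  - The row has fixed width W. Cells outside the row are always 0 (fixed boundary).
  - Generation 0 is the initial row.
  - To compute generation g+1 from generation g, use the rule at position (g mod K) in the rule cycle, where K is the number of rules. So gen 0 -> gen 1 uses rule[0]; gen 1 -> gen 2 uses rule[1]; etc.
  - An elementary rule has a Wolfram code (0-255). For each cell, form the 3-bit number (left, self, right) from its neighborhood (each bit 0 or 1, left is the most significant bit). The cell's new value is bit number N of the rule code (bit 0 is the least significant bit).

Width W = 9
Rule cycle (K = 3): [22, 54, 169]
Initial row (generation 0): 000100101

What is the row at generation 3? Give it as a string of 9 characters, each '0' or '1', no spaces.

Answer: 000111010

Derivation:
Gen 0: 000100101
Gen 1 (rule 22): 001111101
Gen 2 (rule 54): 010000011
Gen 3 (rule 169): 000111010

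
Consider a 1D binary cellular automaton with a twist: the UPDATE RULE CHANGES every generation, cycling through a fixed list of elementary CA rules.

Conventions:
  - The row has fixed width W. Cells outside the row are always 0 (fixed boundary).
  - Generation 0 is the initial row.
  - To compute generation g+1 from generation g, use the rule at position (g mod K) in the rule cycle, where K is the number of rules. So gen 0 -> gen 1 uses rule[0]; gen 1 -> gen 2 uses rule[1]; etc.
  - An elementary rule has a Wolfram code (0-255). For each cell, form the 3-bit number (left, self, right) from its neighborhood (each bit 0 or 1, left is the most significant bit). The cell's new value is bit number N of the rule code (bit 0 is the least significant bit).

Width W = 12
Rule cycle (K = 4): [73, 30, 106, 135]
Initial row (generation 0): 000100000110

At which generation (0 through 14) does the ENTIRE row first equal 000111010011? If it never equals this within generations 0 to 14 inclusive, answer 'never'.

Answer: never

Derivation:
Gen 0: 000100000110
Gen 1 (rule 73): 110001110110
Gen 2 (rule 30): 101011000101
Gen 3 (rule 106): 010111001010
Gen 4 (rule 135): 110010011010
Gen 5 (rule 73): 110000011000
Gen 6 (rule 30): 101000110100
Gen 7 (rule 106): 010001111000
Gen 8 (rule 135): 110110110011
Gen 9 (rule 73): 110110110011
Gen 10 (rule 30): 100100101110
Gen 11 (rule 106): 001001011010
Gen 12 (rule 135): 111011000010
Gen 13 (rule 73): 101011011000
Gen 14 (rule 30): 101010010100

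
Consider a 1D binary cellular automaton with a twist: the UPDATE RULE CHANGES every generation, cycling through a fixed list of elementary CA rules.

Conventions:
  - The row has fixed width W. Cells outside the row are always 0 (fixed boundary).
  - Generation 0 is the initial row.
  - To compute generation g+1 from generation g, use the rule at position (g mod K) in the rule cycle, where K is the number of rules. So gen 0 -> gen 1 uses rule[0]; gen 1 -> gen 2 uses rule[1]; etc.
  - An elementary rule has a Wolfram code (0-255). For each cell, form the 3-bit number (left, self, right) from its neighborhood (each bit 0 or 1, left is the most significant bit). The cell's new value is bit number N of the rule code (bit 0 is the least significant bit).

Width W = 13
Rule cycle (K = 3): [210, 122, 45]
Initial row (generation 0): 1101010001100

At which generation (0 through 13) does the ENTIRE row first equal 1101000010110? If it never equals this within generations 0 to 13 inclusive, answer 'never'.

Answer: never

Derivation:
Gen 0: 1101010001100
Gen 1 (rule 210): 0100001010110
Gen 2 (rule 122): 1010010101111
Gen 3 (rule 45): 1110011111000
Gen 4 (rule 210): 0111101111100
Gen 5 (rule 122): 1100111000110
Gen 6 (rule 45): 1000100010100
Gen 7 (rule 210): 0101010100010
Gen 8 (rule 122): 1010101010101
Gen 9 (rule 45): 1111111111111
Gen 10 (rule 210): 0111111111111
Gen 11 (rule 122): 1100000000001
Gen 12 (rule 45): 1001111111101
Gen 13 (rule 210): 0110111111100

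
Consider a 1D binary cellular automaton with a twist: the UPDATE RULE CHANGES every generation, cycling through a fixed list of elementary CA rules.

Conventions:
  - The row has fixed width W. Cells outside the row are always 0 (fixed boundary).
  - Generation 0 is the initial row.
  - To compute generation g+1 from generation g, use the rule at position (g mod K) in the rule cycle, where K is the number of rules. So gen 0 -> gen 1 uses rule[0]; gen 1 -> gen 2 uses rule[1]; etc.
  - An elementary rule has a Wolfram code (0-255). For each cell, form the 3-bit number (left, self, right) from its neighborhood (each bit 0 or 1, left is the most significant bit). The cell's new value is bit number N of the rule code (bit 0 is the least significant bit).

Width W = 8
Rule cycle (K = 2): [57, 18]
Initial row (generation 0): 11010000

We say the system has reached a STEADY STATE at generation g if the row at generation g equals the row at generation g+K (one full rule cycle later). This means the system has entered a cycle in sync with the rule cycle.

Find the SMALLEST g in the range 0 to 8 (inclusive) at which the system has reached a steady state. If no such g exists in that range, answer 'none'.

Answer: 2

Derivation:
Gen 0: 11010000
Gen 1 (rule 57): 10101111
Gen 2 (rule 18): 00000000
Gen 3 (rule 57): 11111111
Gen 4 (rule 18): 00000000
Gen 5 (rule 57): 11111111
Gen 6 (rule 18): 00000000
Gen 7 (rule 57): 11111111
Gen 8 (rule 18): 00000000
Gen 9 (rule 57): 11111111
Gen 10 (rule 18): 00000000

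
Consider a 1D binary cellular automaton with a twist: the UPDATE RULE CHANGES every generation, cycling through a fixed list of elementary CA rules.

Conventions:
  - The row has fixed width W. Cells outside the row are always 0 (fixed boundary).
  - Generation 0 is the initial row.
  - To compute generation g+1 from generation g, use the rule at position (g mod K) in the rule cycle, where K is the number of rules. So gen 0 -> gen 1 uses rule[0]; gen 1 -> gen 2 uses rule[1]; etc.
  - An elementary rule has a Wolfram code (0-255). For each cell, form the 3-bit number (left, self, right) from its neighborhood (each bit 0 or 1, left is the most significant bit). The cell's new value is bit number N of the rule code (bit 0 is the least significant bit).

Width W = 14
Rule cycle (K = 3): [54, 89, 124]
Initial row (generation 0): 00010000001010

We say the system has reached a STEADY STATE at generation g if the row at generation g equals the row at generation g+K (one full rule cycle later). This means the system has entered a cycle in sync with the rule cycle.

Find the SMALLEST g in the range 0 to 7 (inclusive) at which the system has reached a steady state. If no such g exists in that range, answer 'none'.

Gen 0: 00010000001010
Gen 1 (rule 54): 00111000011111
Gen 2 (rule 89): 10101111010001
Gen 3 (rule 124): 11111001111001
Gen 4 (rule 54): 00000110000111
Gen 5 (rule 89): 11110111110101
Gen 6 (rule 124): 10011100011111
Gen 7 (rule 54): 11100010100000
Gen 8 (rule 89): 10111000011111
Gen 9 (rule 124): 11101100010001
Gen 10 (rule 54): 00010010111011

Answer: none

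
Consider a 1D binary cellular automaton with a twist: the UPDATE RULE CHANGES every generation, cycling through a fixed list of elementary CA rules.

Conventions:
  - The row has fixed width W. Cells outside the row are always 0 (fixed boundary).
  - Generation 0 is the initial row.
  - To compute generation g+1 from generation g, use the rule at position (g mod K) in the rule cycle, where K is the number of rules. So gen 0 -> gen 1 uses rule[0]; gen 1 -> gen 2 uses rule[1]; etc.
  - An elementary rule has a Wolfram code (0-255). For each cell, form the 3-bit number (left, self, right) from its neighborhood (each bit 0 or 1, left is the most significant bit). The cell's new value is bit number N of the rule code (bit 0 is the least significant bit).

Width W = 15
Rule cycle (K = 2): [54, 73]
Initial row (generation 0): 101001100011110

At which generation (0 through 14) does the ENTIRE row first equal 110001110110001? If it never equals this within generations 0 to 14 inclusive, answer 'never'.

Gen 0: 101001100011110
Gen 1 (rule 54): 111110010100001
Gen 2 (rule 73): 100010000001100
Gen 3 (rule 54): 110111000010010
Gen 4 (rule 73): 110101011000000
Gen 5 (rule 54): 001111100100000
Gen 6 (rule 73): 101000100001111
Gen 7 (rule 54): 111101110010000
Gen 8 (rule 73): 100101010000111
Gen 9 (rule 54): 111111111001000
Gen 10 (rule 73): 100000001000011
Gen 11 (rule 54): 110000011100100
Gen 12 (rule 73): 110111010100001
Gen 13 (rule 54): 001000111110011
Gen 14 (rule 73): 100010100010011

Answer: never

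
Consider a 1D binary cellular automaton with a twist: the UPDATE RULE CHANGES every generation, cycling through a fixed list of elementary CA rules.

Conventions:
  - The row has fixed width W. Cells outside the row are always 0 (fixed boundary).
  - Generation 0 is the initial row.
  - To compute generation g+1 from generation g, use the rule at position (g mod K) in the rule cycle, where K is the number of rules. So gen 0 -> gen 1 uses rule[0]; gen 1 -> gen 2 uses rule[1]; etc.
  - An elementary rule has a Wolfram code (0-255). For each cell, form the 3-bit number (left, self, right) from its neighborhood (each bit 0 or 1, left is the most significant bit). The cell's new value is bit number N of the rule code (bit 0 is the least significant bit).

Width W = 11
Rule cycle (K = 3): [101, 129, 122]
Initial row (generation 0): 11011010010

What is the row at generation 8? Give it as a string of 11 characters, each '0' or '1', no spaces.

Gen 0: 11011010010
Gen 1 (rule 101): 01101110010
Gen 2 (rule 129): 00000100000
Gen 3 (rule 122): 00001010000
Gen 4 (rule 101): 11101110111
Gen 5 (rule 129): 01000100010
Gen 6 (rule 122): 10101010101
Gen 7 (rule 101): 11111111111
Gen 8 (rule 129): 01111111110

Answer: 01111111110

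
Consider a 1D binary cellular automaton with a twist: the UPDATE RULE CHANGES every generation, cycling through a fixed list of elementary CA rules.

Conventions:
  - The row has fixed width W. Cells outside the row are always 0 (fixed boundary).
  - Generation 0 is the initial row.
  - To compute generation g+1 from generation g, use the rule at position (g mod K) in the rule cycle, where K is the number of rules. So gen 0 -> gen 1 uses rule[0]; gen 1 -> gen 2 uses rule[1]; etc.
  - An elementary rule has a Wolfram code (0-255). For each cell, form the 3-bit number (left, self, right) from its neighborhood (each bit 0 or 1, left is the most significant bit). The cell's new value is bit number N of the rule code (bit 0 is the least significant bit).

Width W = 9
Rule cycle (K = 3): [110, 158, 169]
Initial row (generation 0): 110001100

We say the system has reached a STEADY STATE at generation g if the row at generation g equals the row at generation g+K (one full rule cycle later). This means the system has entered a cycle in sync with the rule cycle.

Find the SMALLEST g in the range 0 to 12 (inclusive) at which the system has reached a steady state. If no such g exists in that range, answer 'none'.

Answer: 1

Derivation:
Gen 0: 110001100
Gen 1 (rule 110): 110011100
Gen 2 (rule 158): 101111010
Gen 3 (rule 169): 011110100
Gen 4 (rule 110): 110011100
Gen 5 (rule 158): 101111010
Gen 6 (rule 169): 011110100
Gen 7 (rule 110): 110011100
Gen 8 (rule 158): 101111010
Gen 9 (rule 169): 011110100
Gen 10 (rule 110): 110011100
Gen 11 (rule 158): 101111010
Gen 12 (rule 169): 011110100
Gen 13 (rule 110): 110011100
Gen 14 (rule 158): 101111010
Gen 15 (rule 169): 011110100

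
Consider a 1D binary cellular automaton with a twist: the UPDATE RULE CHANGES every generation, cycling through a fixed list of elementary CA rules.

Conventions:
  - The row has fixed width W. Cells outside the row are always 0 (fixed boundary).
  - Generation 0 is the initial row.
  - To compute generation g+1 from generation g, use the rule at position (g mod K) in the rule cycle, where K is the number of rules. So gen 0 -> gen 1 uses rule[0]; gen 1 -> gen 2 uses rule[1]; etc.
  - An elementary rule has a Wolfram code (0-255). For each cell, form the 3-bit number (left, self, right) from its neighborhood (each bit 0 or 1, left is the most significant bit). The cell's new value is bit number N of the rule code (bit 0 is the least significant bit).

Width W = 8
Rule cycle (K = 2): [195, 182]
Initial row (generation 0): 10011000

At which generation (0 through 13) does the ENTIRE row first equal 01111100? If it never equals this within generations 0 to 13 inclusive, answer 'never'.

Gen 0: 10011000
Gen 1 (rule 195): 00101011
Gen 2 (rule 182): 01111100
Gen 3 (rule 195): 10111101
Gen 4 (rule 182): 11011011
Gen 5 (rule 195): 01001001
Gen 6 (rule 182): 11111111
Gen 7 (rule 195): 01111111
Gen 8 (rule 182): 10111110
Gen 9 (rule 195): 00011110
Gen 10 (rule 182): 00101101
Gen 11 (rule 195): 11000100
Gen 12 (rule 182): 00101110
Gen 13 (rule 195): 11000110

Answer: 2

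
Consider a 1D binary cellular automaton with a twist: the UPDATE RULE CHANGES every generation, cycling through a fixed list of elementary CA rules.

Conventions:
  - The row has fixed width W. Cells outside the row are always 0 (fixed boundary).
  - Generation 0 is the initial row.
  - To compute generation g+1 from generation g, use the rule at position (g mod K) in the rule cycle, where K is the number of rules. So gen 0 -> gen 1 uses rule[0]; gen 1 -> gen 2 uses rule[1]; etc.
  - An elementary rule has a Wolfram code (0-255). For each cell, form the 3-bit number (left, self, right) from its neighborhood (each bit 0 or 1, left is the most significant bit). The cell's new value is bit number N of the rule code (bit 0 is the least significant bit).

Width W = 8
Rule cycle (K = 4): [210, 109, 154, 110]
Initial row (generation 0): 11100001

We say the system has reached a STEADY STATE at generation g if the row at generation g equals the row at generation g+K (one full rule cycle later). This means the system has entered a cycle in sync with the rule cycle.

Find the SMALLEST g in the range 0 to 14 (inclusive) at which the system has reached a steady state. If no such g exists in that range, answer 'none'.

Answer: 5

Derivation:
Gen 0: 11100001
Gen 1 (rule 210): 01110010
Gen 2 (rule 109): 01010010
Gen 3 (rule 154): 10001101
Gen 4 (rule 110): 10011111
Gen 5 (rule 210): 01101111
Gen 6 (rule 109): 01111001
Gen 7 (rule 154): 11110110
Gen 8 (rule 110): 10011110
Gen 9 (rule 210): 01101111
Gen 10 (rule 109): 01111001
Gen 11 (rule 154): 11110110
Gen 12 (rule 110): 10011110
Gen 13 (rule 210): 01101111
Gen 14 (rule 109): 01111001
Gen 15 (rule 154): 11110110
Gen 16 (rule 110): 10011110
Gen 17 (rule 210): 01101111
Gen 18 (rule 109): 01111001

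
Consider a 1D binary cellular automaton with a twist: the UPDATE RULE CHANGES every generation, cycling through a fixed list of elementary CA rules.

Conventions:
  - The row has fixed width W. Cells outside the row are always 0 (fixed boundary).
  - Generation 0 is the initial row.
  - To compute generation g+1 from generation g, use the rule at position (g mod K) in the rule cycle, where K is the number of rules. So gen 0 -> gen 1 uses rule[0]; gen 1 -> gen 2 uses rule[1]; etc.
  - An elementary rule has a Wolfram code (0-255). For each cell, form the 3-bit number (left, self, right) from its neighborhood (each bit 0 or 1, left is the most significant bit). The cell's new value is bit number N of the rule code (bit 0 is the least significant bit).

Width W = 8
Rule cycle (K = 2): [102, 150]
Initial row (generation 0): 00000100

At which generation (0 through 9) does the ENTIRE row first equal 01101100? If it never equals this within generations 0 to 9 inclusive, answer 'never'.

Gen 0: 00000100
Gen 1 (rule 102): 00001100
Gen 2 (rule 150): 00010010
Gen 3 (rule 102): 00110110
Gen 4 (rule 150): 01000001
Gen 5 (rule 102): 11000011
Gen 6 (rule 150): 00100100
Gen 7 (rule 102): 01101100
Gen 8 (rule 150): 10000010
Gen 9 (rule 102): 10000110

Answer: 7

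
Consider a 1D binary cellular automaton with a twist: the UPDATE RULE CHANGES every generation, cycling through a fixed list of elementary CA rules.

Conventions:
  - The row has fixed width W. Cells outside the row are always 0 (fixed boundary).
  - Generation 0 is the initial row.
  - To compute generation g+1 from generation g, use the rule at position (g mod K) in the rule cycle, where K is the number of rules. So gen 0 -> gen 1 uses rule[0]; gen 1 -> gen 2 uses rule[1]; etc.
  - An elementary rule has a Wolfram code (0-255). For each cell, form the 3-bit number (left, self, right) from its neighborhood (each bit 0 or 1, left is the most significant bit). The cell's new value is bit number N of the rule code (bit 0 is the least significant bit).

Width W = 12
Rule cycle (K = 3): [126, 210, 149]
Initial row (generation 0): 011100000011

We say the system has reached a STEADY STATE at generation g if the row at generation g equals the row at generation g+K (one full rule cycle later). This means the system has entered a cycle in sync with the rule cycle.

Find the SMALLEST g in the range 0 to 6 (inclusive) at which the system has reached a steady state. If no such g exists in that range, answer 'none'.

Answer: none

Derivation:
Gen 0: 011100000011
Gen 1 (rule 126): 110110000111
Gen 2 (rule 210): 010011001011
Gen 3 (rule 149): 011000101000
Gen 4 (rule 126): 111101111100
Gen 5 (rule 210): 011100111110
Gen 6 (rule 149): 001010011101
Gen 7 (rule 126): 011111110111
Gen 8 (rule 210): 101111110011
Gen 9 (rule 149): 100111101000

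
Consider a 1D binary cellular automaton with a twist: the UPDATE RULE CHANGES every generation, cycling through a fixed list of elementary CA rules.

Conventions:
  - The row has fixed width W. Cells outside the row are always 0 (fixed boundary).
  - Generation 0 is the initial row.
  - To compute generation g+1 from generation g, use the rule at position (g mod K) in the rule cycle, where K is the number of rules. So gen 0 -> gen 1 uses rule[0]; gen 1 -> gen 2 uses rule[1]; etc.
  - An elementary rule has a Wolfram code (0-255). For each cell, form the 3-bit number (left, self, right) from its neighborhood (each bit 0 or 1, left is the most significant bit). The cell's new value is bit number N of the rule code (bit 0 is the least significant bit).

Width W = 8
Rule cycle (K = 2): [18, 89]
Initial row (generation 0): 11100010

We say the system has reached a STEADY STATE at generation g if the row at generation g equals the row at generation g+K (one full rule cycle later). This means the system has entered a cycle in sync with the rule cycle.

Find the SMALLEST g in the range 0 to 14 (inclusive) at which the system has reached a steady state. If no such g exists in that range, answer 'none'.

Answer: 6

Derivation:
Gen 0: 11100010
Gen 1 (rule 18): 00010101
Gen 2 (rule 89): 11000000
Gen 3 (rule 18): 00100000
Gen 4 (rule 89): 10011111
Gen 5 (rule 18): 01100000
Gen 6 (rule 89): 01111111
Gen 7 (rule 18): 10000000
Gen 8 (rule 89): 01111111
Gen 9 (rule 18): 10000000
Gen 10 (rule 89): 01111111
Gen 11 (rule 18): 10000000
Gen 12 (rule 89): 01111111
Gen 13 (rule 18): 10000000
Gen 14 (rule 89): 01111111
Gen 15 (rule 18): 10000000
Gen 16 (rule 89): 01111111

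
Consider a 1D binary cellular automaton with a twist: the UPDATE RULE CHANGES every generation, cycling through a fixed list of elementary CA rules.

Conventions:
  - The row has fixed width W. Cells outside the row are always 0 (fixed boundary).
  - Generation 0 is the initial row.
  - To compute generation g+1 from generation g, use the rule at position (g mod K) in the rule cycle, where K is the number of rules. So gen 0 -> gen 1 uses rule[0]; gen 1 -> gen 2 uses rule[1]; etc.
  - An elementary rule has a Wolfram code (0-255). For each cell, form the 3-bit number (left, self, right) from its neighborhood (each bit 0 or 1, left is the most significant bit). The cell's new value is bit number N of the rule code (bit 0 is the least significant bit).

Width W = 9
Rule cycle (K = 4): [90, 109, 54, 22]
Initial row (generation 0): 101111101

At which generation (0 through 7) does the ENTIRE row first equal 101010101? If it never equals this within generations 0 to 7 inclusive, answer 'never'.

Answer: 2

Derivation:
Gen 0: 101111101
Gen 1 (rule 90): 001000100
Gen 2 (rule 109): 101010101
Gen 3 (rule 54): 111111111
Gen 4 (rule 22): 000000000
Gen 5 (rule 90): 000000000
Gen 6 (rule 109): 111111111
Gen 7 (rule 54): 000000000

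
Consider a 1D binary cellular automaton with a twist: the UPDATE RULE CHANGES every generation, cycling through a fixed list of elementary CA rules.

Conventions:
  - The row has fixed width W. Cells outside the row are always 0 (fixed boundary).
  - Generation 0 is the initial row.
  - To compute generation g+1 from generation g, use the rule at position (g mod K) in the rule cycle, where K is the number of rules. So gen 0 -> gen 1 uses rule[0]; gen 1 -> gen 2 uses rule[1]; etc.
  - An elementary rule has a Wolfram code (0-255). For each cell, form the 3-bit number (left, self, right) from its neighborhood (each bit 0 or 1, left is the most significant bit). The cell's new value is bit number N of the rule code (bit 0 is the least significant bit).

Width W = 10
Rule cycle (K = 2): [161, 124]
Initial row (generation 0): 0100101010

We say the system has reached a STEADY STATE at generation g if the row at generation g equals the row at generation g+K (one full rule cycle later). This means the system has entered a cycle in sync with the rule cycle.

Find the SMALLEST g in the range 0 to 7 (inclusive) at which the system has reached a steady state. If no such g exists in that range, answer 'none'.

Answer: none

Derivation:
Gen 0: 0100101010
Gen 1 (rule 161): 0000010100
Gen 2 (rule 124): 0000011110
Gen 3 (rule 161): 1111001100
Gen 4 (rule 124): 1001101110
Gen 5 (rule 161): 0000010100
Gen 6 (rule 124): 0000011110
Gen 7 (rule 161): 1111001100
Gen 8 (rule 124): 1001101110
Gen 9 (rule 161): 0000010100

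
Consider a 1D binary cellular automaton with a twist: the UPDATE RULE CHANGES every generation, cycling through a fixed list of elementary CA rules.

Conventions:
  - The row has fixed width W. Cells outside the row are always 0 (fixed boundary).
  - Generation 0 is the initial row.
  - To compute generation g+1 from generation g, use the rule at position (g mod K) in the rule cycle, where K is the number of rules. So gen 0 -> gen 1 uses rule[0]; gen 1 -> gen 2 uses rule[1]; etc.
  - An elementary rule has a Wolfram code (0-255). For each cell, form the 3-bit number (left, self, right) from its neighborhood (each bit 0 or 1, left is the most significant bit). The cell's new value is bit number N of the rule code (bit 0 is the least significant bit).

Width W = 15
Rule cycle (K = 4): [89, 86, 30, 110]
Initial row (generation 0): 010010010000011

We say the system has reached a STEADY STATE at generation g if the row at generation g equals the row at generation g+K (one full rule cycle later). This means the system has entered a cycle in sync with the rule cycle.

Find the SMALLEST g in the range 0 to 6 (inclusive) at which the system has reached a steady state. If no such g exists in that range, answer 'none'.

Gen 0: 010010010000011
Gen 1 (rule 89): 001001001111011
Gen 2 (rule 86): 011111110001001
Gen 3 (rule 30): 110000001011111
Gen 4 (rule 110): 110000011110001
Gen 5 (rule 89): 111111010011100
Gen 6 (rule 86): 000001011100110
Gen 7 (rule 30): 000011010011101
Gen 8 (rule 110): 000111110110111
Gen 9 (rule 89): 110100010110101
Gen 10 (rule 86): 010110110010101

Answer: none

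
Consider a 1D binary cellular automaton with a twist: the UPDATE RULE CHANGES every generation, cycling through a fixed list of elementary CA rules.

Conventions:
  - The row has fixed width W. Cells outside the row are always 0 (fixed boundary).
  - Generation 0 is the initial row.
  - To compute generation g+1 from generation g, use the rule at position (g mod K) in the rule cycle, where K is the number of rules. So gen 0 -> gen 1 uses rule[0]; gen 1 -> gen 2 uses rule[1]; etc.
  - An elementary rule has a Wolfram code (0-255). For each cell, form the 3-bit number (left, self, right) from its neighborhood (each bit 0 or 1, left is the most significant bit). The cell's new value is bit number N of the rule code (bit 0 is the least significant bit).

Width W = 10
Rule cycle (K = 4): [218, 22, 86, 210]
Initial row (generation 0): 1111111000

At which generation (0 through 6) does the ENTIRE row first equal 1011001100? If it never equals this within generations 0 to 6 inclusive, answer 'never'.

Answer: never

Derivation:
Gen 0: 1111111000
Gen 1 (rule 218): 1111111100
Gen 2 (rule 22): 0000000010
Gen 3 (rule 86): 0000000111
Gen 4 (rule 210): 0000001011
Gen 5 (rule 218): 0000010011
Gen 6 (rule 22): 0000111100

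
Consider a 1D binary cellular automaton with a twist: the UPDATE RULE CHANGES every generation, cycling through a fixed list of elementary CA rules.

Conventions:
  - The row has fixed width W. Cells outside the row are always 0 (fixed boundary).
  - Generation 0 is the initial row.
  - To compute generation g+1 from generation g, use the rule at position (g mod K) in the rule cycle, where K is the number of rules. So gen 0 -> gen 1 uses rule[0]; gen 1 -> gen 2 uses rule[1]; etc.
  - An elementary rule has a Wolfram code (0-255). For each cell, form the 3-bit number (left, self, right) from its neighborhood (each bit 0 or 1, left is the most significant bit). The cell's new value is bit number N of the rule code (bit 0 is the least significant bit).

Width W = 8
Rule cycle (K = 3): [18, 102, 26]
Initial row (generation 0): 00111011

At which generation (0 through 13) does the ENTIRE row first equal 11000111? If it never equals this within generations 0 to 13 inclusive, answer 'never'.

Gen 0: 00111011
Gen 1 (rule 18): 01000000
Gen 2 (rule 102): 11000000
Gen 3 (rule 26): 10100000
Gen 4 (rule 18): 00010000
Gen 5 (rule 102): 00110000
Gen 6 (rule 26): 01101000
Gen 7 (rule 18): 10000100
Gen 8 (rule 102): 10001100
Gen 9 (rule 26): 01011010
Gen 10 (rule 18): 10000001
Gen 11 (rule 102): 10000011
Gen 12 (rule 26): 01000110
Gen 13 (rule 18): 10101001

Answer: never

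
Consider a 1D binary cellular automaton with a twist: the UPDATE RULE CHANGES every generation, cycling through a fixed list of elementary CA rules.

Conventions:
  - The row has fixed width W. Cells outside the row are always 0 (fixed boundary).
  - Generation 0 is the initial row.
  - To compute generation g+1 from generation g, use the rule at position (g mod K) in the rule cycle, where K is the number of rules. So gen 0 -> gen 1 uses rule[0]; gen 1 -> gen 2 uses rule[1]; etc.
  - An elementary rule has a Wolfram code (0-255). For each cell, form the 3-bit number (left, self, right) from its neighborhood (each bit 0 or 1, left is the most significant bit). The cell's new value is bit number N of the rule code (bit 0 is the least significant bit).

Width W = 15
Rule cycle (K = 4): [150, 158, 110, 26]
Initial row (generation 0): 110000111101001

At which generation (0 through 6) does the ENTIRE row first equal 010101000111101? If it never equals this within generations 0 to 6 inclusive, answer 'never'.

Answer: never

Derivation:
Gen 0: 110000111101001
Gen 1 (rule 150): 001001011001111
Gen 2 (rule 158): 011111010111110
Gen 3 (rule 110): 110001111100010
Gen 4 (rule 26): 101011000010101
Gen 5 (rule 150): 101000100110101
Gen 6 (rule 158): 101101111100101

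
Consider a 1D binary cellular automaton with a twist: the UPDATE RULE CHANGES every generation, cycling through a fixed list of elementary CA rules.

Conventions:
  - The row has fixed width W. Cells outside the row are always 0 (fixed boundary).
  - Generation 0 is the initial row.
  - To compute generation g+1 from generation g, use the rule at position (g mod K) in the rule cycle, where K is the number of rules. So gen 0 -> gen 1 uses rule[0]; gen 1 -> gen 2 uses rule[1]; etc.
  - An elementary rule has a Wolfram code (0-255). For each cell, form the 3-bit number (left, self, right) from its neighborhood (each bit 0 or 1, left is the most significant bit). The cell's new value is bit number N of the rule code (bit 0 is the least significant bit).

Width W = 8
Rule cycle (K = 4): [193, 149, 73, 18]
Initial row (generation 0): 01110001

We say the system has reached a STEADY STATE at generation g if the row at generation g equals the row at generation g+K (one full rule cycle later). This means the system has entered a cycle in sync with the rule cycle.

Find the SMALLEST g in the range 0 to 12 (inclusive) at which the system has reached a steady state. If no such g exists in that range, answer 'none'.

Answer: none

Derivation:
Gen 0: 01110001
Gen 1 (rule 193): 00110100
Gen 2 (rule 149): 10000111
Gen 3 (rule 73): 00110101
Gen 4 (rule 18): 01000000
Gen 5 (rule 193): 00011111
Gen 6 (rule 149): 11001110
Gen 7 (rule 73): 11001010
Gen 8 (rule 18): 00110001
Gen 9 (rule 193): 10010100
Gen 10 (rule 149): 11010111
Gen 11 (rule 73): 11000101
Gen 12 (rule 18): 00101000
Gen 13 (rule 193): 10000011
Gen 14 (rule 149): 11111000
Gen 15 (rule 73): 10001011
Gen 16 (rule 18): 01010000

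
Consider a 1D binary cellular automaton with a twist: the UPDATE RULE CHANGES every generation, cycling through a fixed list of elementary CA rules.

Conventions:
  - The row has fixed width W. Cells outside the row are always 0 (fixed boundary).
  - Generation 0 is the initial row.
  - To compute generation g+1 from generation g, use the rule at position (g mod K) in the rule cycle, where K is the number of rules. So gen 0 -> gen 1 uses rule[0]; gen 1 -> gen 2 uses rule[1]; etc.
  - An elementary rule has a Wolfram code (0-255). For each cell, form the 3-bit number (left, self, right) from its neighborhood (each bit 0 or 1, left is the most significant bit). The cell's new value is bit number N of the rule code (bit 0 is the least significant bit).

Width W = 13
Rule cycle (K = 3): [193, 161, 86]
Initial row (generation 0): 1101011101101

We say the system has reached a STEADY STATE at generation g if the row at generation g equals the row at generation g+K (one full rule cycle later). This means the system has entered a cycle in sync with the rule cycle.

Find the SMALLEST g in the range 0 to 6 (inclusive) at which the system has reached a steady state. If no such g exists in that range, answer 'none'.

Gen 0: 1101011101101
Gen 1 (rule 193): 0100001100100
Gen 2 (rule 161): 0001100000001
Gen 3 (rule 86): 0010110000011
Gen 4 (rule 193): 1000010111001
Gen 5 (rule 161): 0011001010000
Gen 6 (rule 86): 0101111011000
Gen 7 (rule 193): 0000111001011
Gen 8 (rule 161): 1110010000100
Gen 9 (rule 86): 0011111001110

Answer: none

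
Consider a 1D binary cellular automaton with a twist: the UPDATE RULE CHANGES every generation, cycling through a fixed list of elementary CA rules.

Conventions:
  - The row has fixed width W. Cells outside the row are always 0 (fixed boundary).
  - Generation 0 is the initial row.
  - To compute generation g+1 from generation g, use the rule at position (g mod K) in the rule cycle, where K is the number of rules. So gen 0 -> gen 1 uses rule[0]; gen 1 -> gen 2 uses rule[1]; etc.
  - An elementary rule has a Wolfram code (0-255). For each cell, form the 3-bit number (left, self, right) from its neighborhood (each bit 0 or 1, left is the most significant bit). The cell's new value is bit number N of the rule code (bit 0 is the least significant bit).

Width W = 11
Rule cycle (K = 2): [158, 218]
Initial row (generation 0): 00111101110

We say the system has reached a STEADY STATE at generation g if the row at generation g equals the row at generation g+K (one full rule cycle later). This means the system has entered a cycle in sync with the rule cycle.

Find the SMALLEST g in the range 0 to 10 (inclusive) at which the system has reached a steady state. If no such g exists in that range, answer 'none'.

Answer: 8

Derivation:
Gen 0: 00111101110
Gen 1 (rule 158): 01111001101
Gen 2 (rule 218): 11111111100
Gen 3 (rule 158): 11111111010
Gen 4 (rule 218): 11111111001
Gen 5 (rule 158): 11111110111
Gen 6 (rule 218): 11111110111
Gen 7 (rule 158): 11111100110
Gen 8 (rule 218): 11111111111
Gen 9 (rule 158): 11111111110
Gen 10 (rule 218): 11111111111
Gen 11 (rule 158): 11111111110
Gen 12 (rule 218): 11111111111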